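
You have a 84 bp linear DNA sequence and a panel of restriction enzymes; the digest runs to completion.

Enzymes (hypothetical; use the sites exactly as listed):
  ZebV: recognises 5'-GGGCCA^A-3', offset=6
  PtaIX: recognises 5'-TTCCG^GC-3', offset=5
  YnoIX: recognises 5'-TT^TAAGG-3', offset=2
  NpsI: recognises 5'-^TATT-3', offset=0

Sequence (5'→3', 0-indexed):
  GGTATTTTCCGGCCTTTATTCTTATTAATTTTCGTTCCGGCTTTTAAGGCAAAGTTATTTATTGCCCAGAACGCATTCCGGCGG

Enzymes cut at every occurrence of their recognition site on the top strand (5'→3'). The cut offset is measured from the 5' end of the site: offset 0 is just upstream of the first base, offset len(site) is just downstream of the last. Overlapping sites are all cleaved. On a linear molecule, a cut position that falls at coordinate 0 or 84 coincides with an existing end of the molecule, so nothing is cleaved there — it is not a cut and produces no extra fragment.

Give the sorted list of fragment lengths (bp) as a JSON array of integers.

Per-enzyme occurrences:
  ZebV (GGGCCAA, off=6): no sites
  PtaIX TTCCGGC/5: at [6, 34, 75] ⇒ [11, 39, 80]
  YnoIX TTTAAGG/2: at [42] ⇒ [44]
  NpsI TATT/0: at [2, 16, 22, 55, 59] ⇒ [2, 16, 22, 55, 59]

Pooled cuts: [2, 11, 16, 22, 39, 44, 55, 59, 80]

Fragment lengths:
  [0,2): 2 bp
  [2,11): 9 bp
  [11,16): 5 bp
  [16,22): 6 bp
  [22,39): 17 bp
  [39,44): 5 bp
  [44,55): 11 bp
  [55,59): 4 bp
  [59,80): 21 bp
  [80,84): 4 bp

[2,4,4,5,5,6,9,11,17,21]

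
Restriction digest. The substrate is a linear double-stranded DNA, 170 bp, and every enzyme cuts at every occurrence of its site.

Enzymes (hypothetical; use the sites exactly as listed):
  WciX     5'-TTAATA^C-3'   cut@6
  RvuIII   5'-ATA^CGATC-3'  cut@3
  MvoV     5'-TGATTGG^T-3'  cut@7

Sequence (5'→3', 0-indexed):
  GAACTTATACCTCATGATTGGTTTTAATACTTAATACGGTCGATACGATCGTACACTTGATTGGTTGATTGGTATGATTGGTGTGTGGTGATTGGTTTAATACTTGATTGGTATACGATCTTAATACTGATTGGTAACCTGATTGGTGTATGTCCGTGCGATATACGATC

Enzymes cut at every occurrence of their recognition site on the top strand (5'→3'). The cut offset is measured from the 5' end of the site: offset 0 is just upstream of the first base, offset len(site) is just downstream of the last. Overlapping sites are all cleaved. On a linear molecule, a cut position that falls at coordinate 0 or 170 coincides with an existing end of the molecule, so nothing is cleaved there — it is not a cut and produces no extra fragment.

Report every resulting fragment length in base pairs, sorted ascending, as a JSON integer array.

Per-enzyme occurrences:
  WciX TTAATAC/6: at [23, 30, 96, 120] ⇒ [29, 36, 102, 126]
  RvuIII ATACGATC/3: at [42, 112, 162] ⇒ [45, 115, 165]
  MvoV TGATTGGT/7: at [14, 57, 65, 74, 88, 104, 127, 139] ⇒ [21, 64, 72, 81, 95, 111, 134, 146]

All cut coordinates (distinct, sorted): [21, 29, 36, 45, 64, 72, 81, 95, 102, 111, 115, 126, 134, 146, 165]

Fragments:
  [0,21): 21 bp
  [21,29): 8 bp
  [29,36): 7 bp
  [36,45): 9 bp
  [45,64): 19 bp
  [64,72): 8 bp
  [72,81): 9 bp
  [81,95): 14 bp
  [95,102): 7 bp
  [102,111): 9 bp
  [111,115): 4 bp
  [115,126): 11 bp
  [126,134): 8 bp
  [134,146): 12 bp
  [146,165): 19 bp
  [165,170): 5 bp

[4,5,7,7,8,8,8,9,9,9,11,12,14,19,19,21]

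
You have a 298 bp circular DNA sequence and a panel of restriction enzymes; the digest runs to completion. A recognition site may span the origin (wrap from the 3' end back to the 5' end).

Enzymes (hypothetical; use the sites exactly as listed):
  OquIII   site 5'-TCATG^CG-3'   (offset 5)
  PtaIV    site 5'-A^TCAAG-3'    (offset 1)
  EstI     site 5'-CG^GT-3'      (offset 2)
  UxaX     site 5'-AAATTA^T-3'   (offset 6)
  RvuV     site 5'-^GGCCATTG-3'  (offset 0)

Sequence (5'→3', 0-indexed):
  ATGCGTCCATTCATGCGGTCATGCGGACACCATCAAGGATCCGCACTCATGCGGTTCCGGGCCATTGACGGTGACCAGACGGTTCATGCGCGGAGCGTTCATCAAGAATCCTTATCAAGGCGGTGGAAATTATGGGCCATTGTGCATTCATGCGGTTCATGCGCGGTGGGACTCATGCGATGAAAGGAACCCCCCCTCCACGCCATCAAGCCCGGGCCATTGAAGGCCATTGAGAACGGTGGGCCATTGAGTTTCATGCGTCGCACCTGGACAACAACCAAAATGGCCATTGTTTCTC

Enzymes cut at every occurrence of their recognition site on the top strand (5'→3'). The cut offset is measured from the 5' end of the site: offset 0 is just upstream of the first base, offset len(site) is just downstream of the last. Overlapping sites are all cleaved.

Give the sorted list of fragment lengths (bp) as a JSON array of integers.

[2,2,2,2,3,4,6,6,7,7,8,9,9,10,10,11,11,12,12,13,13,14,17,17,18,19,26,28]

Site scan:
  OquIII TCATGCG/5: at [10, 18, 46, 83, 147, 156, 172, 253, 296] ⇒ [3, 15, 23, 51, 88, 152, 161, 177, 258]
  PtaIV ATCAAG/1: at [31, 100, 113, 204] ⇒ [32, 101, 114, 205]
  EstI CGGT/2: at [15, 51, 68, 79, 120, 152, 163, 236] ⇒ [17, 53, 70, 81, 122, 154, 165, 238]
  UxaX AAATTAT/6: at [126] ⇒ [132]
  RvuV GGCCATTG/0: at [59, 134, 214, 224, 241, 284] ⇒ [59, 134, 214, 224, 241, 284]

Pooled cuts: [3, 15, 17, 23, 32, 51, 53, 59, 70, 81, 88, 101, 114, 122, 132, 134, 152, 154, 161, 165, 177, 205, 214, 224, 238, 241, 258, 284]

Fragments:
  3→15: 12 bp
  15→17: 2 bp
  17→23: 6 bp
  23→32: 9 bp
  32→51: 19 bp
  51→53: 2 bp
  53→59: 6 bp
  59→70: 11 bp
  70→81: 11 bp
  81→88: 7 bp
  88→101: 13 bp
  101→114: 13 bp
  114→122: 8 bp
  122→132: 10 bp
  132→134: 2 bp
  134→152: 18 bp
  152→154: 2 bp
  154→161: 7 bp
  161→165: 4 bp
  165→177: 12 bp
  177→205: 28 bp
  205→214: 9 bp
  214→224: 10 bp
  224→238: 14 bp
  238→241: 3 bp
  241→258: 17 bp
  258→284: 26 bp
  284→3 (wrap): 298-284+3 = 17 bp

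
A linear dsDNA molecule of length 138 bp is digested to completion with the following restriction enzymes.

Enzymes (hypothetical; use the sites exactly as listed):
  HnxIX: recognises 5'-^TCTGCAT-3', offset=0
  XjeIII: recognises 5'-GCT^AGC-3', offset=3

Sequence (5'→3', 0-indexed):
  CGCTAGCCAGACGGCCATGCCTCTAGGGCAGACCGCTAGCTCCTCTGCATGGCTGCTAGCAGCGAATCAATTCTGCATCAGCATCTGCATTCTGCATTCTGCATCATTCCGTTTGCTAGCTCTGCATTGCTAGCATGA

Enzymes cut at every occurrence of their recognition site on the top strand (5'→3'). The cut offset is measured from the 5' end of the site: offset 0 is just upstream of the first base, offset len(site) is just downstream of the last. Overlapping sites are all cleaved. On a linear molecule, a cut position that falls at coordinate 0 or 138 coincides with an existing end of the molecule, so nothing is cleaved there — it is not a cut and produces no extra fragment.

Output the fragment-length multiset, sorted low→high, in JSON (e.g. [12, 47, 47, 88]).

Scan for sites:
  HnxIX TCTGCAT/0: at [43, 71, 83, 90, 97, 120] ⇒ [43, 71, 83, 90, 97, 120]
  XjeIII GCTAGC/3: at [1, 34, 54, 114, 128] ⇒ [4, 37, 57, 117, 131]

Pooled cuts: [4, 37, 43, 57, 71, 83, 90, 97, 117, 120, 131]

Fragments:
  [0,4): 4 bp
  [4,37): 33 bp
  [37,43): 6 bp
  [43,57): 14 bp
  [57,71): 14 bp
  [71,83): 12 bp
  [83,90): 7 bp
  [90,97): 7 bp
  [97,117): 20 bp
  [117,120): 3 bp
  [120,131): 11 bp
  [131,138): 7 bp

[3,4,6,7,7,7,11,12,14,14,20,33]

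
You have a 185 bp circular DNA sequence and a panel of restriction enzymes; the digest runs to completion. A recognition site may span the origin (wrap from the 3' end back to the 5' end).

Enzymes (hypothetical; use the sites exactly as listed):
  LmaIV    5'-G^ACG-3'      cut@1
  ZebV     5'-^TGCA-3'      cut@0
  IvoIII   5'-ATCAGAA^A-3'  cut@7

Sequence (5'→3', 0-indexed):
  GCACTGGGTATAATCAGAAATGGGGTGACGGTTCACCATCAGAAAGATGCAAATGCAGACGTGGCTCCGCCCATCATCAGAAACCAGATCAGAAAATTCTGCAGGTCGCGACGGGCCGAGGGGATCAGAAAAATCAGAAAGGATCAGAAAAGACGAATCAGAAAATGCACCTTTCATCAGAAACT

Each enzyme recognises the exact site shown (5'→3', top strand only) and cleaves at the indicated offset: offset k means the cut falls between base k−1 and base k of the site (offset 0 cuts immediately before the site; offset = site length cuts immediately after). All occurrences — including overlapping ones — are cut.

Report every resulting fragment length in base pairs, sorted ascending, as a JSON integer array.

[2,2,3,3,5,5,6,8,9,10,11,11,12,17,17,20,20,24]

Site scan:
  LmaIV GACG/1: at [26, 57, 109, 151] ⇒ [27, 58, 110, 152]
  ZebV TGCA/0: at [47, 53, 99, 165, 184] ⇒ [47, 53, 99, 165, 184]
  IvoIII ATCAGAAA/7: at [12, 37, 75, 87, 123, 132, 142, 156, 175] ⇒ [19, 44, 82, 94, 130, 139, 149, 163, 182]

All cut coordinates (distinct, sorted): [19, 27, 44, 47, 53, 58, 82, 94, 99, 110, 130, 139, 149, 152, 163, 165, 182, 184]

Fragment lengths:
  19→27: 8 bp
  27→44: 17 bp
  44→47: 3 bp
  47→53: 6 bp
  53→58: 5 bp
  58→82: 24 bp
  82→94: 12 bp
  94→99: 5 bp
  99→110: 11 bp
  110→130: 20 bp
  130→139: 9 bp
  139→149: 10 bp
  149→152: 3 bp
  152→163: 11 bp
  163→165: 2 bp
  165→182: 17 bp
  182→184: 2 bp
  184→19 (wrap): 185-184+19 = 20 bp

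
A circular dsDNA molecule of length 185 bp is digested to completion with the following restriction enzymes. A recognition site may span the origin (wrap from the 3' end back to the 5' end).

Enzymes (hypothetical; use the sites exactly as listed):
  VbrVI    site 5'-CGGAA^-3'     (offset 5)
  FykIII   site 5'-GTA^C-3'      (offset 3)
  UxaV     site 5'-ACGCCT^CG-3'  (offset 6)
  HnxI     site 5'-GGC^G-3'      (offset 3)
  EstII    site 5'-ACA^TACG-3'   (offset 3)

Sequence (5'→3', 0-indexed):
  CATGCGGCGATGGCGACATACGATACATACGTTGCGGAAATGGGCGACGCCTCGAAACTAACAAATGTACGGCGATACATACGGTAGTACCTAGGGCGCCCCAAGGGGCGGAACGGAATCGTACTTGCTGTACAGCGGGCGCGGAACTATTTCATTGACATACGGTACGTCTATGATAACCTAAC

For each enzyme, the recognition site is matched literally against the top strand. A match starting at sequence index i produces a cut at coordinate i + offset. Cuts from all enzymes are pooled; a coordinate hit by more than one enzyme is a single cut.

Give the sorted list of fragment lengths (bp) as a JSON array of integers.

Scan for sites:
  VbrVI (CGGAA, off=5): starts [34, 108, 113, 141] → cuts [39, 113, 118, 146]
  FykIII (GTAC, off=3): starts [66, 86, 120, 129, 164] → cuts [69, 89, 123, 132, 167]
  UxaV (ACGCCTCG, off=6): starts [46] → cuts [52]
  HnxI (GGCG, off=3): starts [5, 11, 42, 70, 94, 106, 137] → cuts [8, 14, 45, 73, 97, 109, 140]
  EstII (ACATACG, off=3): starts [15, 24, 76, 157] → cuts [18, 27, 79, 160]

Pooled cuts: [8, 14, 18, 27, 39, 45, 52, 69, 73, 79, 89, 97, 109, 113, 118, 123, 132, 140, 146, 160, 167]

Fragments:
  8→14: 6 bp
  14→18: 4 bp
  18→27: 9 bp
  27→39: 12 bp
  39→45: 6 bp
  45→52: 7 bp
  52→69: 17 bp
  69→73: 4 bp
  73→79: 6 bp
  79→89: 10 bp
  89→97: 8 bp
  97→109: 12 bp
  109→113: 4 bp
  113→118: 5 bp
  118→123: 5 bp
  123→132: 9 bp
  132→140: 8 bp
  140→146: 6 bp
  146→160: 14 bp
  160→167: 7 bp
  167→8 (wrap): 185-167+8 = 26 bp

[4,4,4,5,5,6,6,6,6,7,7,8,8,9,9,10,12,12,14,17,26]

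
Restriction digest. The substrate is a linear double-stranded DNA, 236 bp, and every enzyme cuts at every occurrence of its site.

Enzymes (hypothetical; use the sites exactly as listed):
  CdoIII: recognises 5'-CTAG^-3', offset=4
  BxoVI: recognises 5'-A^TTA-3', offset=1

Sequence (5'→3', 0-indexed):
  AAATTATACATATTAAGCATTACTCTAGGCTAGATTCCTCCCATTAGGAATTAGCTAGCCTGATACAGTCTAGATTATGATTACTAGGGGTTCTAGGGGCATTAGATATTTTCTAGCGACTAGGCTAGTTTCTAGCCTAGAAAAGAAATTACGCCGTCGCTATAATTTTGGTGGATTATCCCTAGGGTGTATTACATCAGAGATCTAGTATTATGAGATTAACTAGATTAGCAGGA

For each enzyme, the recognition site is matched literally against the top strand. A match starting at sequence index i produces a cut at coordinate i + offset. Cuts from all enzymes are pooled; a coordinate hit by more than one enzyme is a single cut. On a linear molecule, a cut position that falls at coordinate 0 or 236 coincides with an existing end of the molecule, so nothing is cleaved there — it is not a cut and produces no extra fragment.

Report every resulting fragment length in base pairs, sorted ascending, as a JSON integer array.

Scan for sites:
  CdoIII CTAG/4: at [24, 29, 54, 69, 83, 92, 112, 119, 124, 131, 136, 181, 204, 222] ⇒ [28, 33, 58, 73, 87, 96, 116, 123, 128, 135, 140, 185, 208, 226]
  BxoVI ATTA/1: at [2, 11, 18, 42, 49, 73, 79, 100, 147, 174, 190, 209, 217, 226] ⇒ [3, 12, 19, 43, 50, 74, 80, 101, 148, 175, 191, 210, 218, 227]

All cut coordinates (distinct, sorted): [3, 12, 19, 28, 33, 43, 50, 58, 73, 74, 80, 87, 96, 101, 116, 123, 128, 135, 140, 148, 175, 185, 191, 208, 210, 218, 226, 227]

Fragments:
  [0,3): 3 bp
  [3,12): 9 bp
  [12,19): 7 bp
  [19,28): 9 bp
  [28,33): 5 bp
  [33,43): 10 bp
  [43,50): 7 bp
  [50,58): 8 bp
  [58,73): 15 bp
  [73,74): 1 bp
  [74,80): 6 bp
  [80,87): 7 bp
  [87,96): 9 bp
  [96,101): 5 bp
  [101,116): 15 bp
  [116,123): 7 bp
  [123,128): 5 bp
  [128,135): 7 bp
  [135,140): 5 bp
  [140,148): 8 bp
  [148,175): 27 bp
  [175,185): 10 bp
  [185,191): 6 bp
  [191,208): 17 bp
  [208,210): 2 bp
  [210,218): 8 bp
  [218,226): 8 bp
  [226,227): 1 bp
  [227,236): 9 bp

[1,1,2,3,5,5,5,5,6,6,7,7,7,7,7,8,8,8,8,9,9,9,9,10,10,15,15,17,27]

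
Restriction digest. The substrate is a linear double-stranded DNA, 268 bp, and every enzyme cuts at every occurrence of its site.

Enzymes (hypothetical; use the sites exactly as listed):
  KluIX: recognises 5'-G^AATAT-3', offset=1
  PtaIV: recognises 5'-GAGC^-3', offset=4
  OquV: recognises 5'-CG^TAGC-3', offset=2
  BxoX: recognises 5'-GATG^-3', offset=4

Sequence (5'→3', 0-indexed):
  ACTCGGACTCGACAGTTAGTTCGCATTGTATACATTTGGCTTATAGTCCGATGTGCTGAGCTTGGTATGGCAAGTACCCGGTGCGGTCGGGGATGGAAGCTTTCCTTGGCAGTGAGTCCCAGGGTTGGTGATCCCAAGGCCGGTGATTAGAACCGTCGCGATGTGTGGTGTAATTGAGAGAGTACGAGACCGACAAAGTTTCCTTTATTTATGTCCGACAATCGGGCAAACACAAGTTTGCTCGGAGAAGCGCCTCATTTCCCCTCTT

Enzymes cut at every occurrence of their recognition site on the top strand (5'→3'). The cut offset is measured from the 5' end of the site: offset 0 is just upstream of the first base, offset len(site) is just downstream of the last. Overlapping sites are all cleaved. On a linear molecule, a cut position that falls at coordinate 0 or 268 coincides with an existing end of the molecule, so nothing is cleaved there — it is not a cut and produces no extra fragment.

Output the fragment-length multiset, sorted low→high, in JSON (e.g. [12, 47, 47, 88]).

[8,34,53,68,105]

Scan for sites:
  KluIX (GAATAT, off=1): no sites
  PtaIV GAGC/4: at [57] ⇒ [61]
  OquV (CGTAGC, off=2): no sites
  BxoX GATG/4: at [49, 91, 159] ⇒ [53, 95, 163]

Pooled cuts: [53, 61, 95, 163]

Fragment lengths:
  [0,53): 53 bp
  [53,61): 8 bp
  [61,95): 34 bp
  [95,163): 68 bp
  [163,268): 105 bp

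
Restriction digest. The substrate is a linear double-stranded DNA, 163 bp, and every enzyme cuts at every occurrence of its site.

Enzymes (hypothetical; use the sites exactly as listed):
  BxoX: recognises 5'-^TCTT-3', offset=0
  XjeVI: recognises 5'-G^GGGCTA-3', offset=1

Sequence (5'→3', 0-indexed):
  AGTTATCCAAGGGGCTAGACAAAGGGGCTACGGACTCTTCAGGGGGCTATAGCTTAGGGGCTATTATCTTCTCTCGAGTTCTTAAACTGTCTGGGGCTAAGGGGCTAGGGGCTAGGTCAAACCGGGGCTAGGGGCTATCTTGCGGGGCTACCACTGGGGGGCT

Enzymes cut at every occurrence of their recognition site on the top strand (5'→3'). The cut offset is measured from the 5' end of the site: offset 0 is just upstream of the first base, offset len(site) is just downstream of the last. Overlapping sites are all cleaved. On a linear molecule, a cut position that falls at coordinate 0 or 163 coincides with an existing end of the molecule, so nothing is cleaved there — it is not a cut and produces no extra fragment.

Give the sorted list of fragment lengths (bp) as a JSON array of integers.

[6,7,7,7,8,8,9,11,11,13,13,14,14,16,19]

Scan for sites:
  BxoX (TCTT, off=0): starts [35, 66, 79, 137] → cuts [35, 66, 79, 137]
  XjeVI (GGGGCTA, off=1): starts [10, 23, 42, 56, 92, 100, 107, 123, 130, 143] → cuts [11, 24, 43, 57, 93, 101, 108, 124, 131, 144]

All cut coordinates (distinct, sorted): [11, 24, 35, 43, 57, 66, 79, 93, 101, 108, 124, 131, 137, 144]

Fragments:
  [0,11): 11 bp
  [11,24): 13 bp
  [24,35): 11 bp
  [35,43): 8 bp
  [43,57): 14 bp
  [57,66): 9 bp
  [66,79): 13 bp
  [79,93): 14 bp
  [93,101): 8 bp
  [101,108): 7 bp
  [108,124): 16 bp
  [124,131): 7 bp
  [131,137): 6 bp
  [137,144): 7 bp
  [144,163): 19 bp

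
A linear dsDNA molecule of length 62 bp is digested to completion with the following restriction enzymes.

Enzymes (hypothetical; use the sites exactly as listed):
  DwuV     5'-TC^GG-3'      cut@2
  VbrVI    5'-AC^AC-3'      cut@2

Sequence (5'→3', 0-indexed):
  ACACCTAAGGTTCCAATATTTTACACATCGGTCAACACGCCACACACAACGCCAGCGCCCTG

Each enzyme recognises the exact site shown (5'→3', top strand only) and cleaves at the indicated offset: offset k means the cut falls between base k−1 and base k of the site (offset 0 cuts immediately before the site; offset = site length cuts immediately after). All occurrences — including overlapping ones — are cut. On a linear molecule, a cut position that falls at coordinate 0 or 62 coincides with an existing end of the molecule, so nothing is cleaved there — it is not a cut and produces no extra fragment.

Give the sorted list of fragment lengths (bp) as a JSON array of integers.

[2,2,5,7,7,17,22]

Scan for sites:
  DwuV (TCGG, off=2): starts [27] → cuts [29]
  VbrVI (ACAC, off=2): starts [0, 22, 34, 41, 43] → cuts [2, 24, 36, 43, 45]

Pooled cuts: [2, 24, 29, 36, 43, 45]

Fragment lengths:
  [0,2): 2 bp
  [2,24): 22 bp
  [24,29): 5 bp
  [29,36): 7 bp
  [36,43): 7 bp
  [43,45): 2 bp
  [45,62): 17 bp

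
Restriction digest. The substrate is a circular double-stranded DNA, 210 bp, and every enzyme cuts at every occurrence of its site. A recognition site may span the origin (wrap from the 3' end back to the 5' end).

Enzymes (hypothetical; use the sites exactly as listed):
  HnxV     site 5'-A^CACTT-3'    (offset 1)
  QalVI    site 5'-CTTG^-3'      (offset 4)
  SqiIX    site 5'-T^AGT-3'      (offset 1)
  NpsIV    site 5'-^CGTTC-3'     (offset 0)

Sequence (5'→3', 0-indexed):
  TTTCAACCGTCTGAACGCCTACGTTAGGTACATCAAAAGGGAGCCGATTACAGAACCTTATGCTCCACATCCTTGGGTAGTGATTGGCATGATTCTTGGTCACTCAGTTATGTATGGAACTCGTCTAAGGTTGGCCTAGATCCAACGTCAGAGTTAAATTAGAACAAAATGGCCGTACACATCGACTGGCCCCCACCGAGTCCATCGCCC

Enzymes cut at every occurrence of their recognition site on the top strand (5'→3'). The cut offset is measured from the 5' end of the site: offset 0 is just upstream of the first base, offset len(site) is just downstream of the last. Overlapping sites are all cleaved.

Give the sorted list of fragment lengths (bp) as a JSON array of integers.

Scan for sites:
  HnxV (ACACTT, off=1): no sites
  QalVI CTTG/4: at [71, 94] ⇒ [75, 98]
  SqiIX TAGT/1: at [77] ⇒ [78]
  NpsIV (CGTTC, off=0): no sites

All cut coordinates (distinct, sorted): [75, 78, 98]

Fragment lengths:
  75→78: 3 bp
  78→98: 20 bp
  98→75 (wrap): 210-98+75 = 187 bp

[3,20,187]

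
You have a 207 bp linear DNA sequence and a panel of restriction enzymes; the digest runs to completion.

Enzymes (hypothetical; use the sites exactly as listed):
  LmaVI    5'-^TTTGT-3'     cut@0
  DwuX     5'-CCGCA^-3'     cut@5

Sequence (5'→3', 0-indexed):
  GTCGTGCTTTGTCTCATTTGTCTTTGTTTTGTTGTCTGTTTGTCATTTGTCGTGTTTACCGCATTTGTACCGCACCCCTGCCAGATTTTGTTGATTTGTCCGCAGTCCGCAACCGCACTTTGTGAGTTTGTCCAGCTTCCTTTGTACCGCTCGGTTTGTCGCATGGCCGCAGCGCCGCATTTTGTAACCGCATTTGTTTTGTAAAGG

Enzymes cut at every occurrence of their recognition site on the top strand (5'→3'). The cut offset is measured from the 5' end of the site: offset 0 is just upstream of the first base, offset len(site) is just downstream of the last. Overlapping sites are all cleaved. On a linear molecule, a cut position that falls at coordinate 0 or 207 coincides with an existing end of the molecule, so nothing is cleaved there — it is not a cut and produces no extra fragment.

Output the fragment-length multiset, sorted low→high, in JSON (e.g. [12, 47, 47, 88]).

[1,1,5,5,6,6,7,7,7,8,8,8,9,10,10,11,11,12,12,14,14,17,18]

Per-enzyme occurrences:
  LmaVI TTTGT/0: at [7, 16, 22, 27, 38, 45, 63, 86, 94, 118, 126, 140, 154, 180, 192, 197] ⇒ [7, 16, 22, 27, 38, 45, 63, 86, 94, 118, 126, 140, 154, 180, 192, 197]
  DwuX CCGCA/5: at [58, 69, 99, 106, 112, 166, 174, 187] ⇒ [63, 74, 104, 111, 117, 171, 179, 192]

Pooled cuts: [7, 16, 22, 27, 38, 45, 63, 74, 86, 94, 104, 111, 117, 118, 126, 140, 154, 171, 179, 180, 192, 197]

Fragments:
  [0,7): 7 bp
  [7,16): 9 bp
  [16,22): 6 bp
  [22,27): 5 bp
  [27,38): 11 bp
  [38,45): 7 bp
  [45,63): 18 bp
  [63,74): 11 bp
  [74,86): 12 bp
  [86,94): 8 bp
  [94,104): 10 bp
  [104,111): 7 bp
  [111,117): 6 bp
  [117,118): 1 bp
  [118,126): 8 bp
  [126,140): 14 bp
  [140,154): 14 bp
  [154,171): 17 bp
  [171,179): 8 bp
  [179,180): 1 bp
  [180,192): 12 bp
  [192,197): 5 bp
  [197,207): 10 bp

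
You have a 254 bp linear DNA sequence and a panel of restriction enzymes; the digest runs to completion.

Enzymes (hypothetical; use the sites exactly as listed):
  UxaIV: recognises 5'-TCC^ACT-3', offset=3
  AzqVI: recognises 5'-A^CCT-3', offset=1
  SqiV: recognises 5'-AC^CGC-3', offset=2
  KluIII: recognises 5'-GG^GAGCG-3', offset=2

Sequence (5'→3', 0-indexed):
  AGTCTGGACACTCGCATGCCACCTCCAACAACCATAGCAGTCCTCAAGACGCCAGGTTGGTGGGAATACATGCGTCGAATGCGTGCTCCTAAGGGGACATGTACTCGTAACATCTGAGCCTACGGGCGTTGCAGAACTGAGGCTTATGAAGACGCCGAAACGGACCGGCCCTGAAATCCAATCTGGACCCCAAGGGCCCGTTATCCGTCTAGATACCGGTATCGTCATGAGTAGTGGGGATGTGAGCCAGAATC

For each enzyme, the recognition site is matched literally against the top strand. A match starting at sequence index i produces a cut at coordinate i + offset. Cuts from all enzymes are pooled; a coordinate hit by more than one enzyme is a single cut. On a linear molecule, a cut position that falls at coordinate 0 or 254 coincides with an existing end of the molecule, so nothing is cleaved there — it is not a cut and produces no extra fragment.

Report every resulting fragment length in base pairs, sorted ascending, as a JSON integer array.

[21,233]

Scan for sites:
  UxaIV (TCCACT, off=3): no sites
  AzqVI ACCT/1: at [20] ⇒ [21]
  SqiV (ACCGC, off=2): no sites
  KluIII (GGGAGCG, off=2): no sites

Pooled cuts: [21]

Fragment lengths:
  [0,21): 21 bp
  [21,254): 233 bp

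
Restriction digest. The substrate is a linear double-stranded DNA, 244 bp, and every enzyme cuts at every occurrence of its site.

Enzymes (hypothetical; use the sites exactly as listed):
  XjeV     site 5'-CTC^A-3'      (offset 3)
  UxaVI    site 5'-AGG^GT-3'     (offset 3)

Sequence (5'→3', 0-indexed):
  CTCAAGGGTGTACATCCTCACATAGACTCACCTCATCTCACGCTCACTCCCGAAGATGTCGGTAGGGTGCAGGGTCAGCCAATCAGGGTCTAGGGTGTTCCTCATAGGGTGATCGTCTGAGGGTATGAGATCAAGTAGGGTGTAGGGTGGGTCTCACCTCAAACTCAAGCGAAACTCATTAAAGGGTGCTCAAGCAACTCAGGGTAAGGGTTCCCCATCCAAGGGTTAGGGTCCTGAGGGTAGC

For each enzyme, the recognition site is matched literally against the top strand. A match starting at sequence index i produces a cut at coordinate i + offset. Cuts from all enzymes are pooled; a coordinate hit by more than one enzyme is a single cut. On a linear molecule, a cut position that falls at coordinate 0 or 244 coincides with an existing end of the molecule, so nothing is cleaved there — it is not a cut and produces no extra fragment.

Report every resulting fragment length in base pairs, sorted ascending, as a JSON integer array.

[3,3,4,5,5,5,5,5,6,6,6,6,6,7,7,7,8,9,9,9,9,10,11,12,14,14,15,17,21]

Site scan:
  XjeV CTCA/3: at [0, 16, 26, 31, 36, 42, 100, 152, 157, 163, 174, 188, 197] ⇒ [3, 19, 29, 34, 39, 45, 103, 155, 160, 166, 177, 191, 200]
  UxaVI AGGGT/3: at [4, 63, 70, 84, 91, 105, 119, 136, 143, 182, 200, 206, 221, 227, 236] ⇒ [7, 66, 73, 87, 94, 108, 122, 139, 146, 185, 203, 209, 224, 230, 239]

Pooled cuts: [3, 7, 19, 29, 34, 39, 45, 66, 73, 87, 94, 103, 108, 122, 139, 146, 155, 160, 166, 177, 185, 191, 200, 203, 209, 224, 230, 239]

Fragments:
  [0,3): 3 bp
  [3,7): 4 bp
  [7,19): 12 bp
  [19,29): 10 bp
  [29,34): 5 bp
  [34,39): 5 bp
  [39,45): 6 bp
  [45,66): 21 bp
  [66,73): 7 bp
  [73,87): 14 bp
  [87,94): 7 bp
  [94,103): 9 bp
  [103,108): 5 bp
  [108,122): 14 bp
  [122,139): 17 bp
  [139,146): 7 bp
  [146,155): 9 bp
  [155,160): 5 bp
  [160,166): 6 bp
  [166,177): 11 bp
  [177,185): 8 bp
  [185,191): 6 bp
  [191,200): 9 bp
  [200,203): 3 bp
  [203,209): 6 bp
  [209,224): 15 bp
  [224,230): 6 bp
  [230,239): 9 bp
  [239,244): 5 bp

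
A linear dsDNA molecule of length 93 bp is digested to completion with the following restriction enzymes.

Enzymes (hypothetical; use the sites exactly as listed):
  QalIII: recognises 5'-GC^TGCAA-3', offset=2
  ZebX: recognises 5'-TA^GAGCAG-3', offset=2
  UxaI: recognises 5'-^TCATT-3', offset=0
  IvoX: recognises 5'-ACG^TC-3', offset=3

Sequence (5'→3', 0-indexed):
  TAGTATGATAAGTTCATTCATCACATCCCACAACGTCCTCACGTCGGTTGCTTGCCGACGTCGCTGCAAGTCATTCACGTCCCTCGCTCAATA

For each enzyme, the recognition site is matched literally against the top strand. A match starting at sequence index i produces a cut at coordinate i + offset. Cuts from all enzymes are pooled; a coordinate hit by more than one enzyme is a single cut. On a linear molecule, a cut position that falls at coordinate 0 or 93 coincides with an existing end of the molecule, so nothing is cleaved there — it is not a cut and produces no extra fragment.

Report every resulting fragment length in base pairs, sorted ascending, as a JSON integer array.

[4,6,8,9,13,14,17,22]

Per-enzyme occurrences:
  QalIII GCTGCAA/2: at [62] ⇒ [64]
  ZebX (TAGAGCAG, off=2): no sites
  UxaI TCATT/0: at [13, 70] ⇒ [13, 70]
  IvoX ACGTC/3: at [32, 40, 57, 76] ⇒ [35, 43, 60, 79]

All cut coordinates (distinct, sorted): [13, 35, 43, 60, 64, 70, 79]

Fragment lengths:
  [0,13): 13 bp
  [13,35): 22 bp
  [35,43): 8 bp
  [43,60): 17 bp
  [60,64): 4 bp
  [64,70): 6 bp
  [70,79): 9 bp
  [79,93): 14 bp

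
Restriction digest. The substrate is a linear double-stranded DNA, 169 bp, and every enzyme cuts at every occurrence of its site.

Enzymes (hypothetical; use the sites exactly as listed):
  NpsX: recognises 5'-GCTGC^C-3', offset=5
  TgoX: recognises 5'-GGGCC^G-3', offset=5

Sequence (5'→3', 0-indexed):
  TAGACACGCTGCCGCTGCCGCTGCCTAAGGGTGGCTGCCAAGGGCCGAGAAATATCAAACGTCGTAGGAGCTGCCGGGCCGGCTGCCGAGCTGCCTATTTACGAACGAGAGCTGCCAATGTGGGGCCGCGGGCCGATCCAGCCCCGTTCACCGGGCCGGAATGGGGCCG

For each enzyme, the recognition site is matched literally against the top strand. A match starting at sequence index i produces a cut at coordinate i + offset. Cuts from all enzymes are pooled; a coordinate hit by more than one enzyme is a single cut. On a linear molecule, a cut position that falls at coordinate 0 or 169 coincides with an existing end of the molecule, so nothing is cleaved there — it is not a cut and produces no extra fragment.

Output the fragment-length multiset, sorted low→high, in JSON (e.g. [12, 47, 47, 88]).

Site scan:
  NpsX GCTGCC/5: at [7, 13, 19, 33, 69, 81, 89, 110] ⇒ [12, 18, 24, 38, 74, 86, 94, 115]
  TgoX GGGCCG/5: at [41, 75, 122, 129, 152, 163] ⇒ [46, 80, 127, 134, 157, 168]

Pooled cuts: [12, 18, 24, 38, 46, 74, 80, 86, 94, 115, 127, 134, 157, 168]

Fragment lengths:
  [0,12): 12 bp
  [12,18): 6 bp
  [18,24): 6 bp
  [24,38): 14 bp
  [38,46): 8 bp
  [46,74): 28 bp
  [74,80): 6 bp
  [80,86): 6 bp
  [86,94): 8 bp
  [94,115): 21 bp
  [115,127): 12 bp
  [127,134): 7 bp
  [134,157): 23 bp
  [157,168): 11 bp
  [168,169): 1 bp

[1,6,6,6,6,7,8,8,11,12,12,14,21,23,28]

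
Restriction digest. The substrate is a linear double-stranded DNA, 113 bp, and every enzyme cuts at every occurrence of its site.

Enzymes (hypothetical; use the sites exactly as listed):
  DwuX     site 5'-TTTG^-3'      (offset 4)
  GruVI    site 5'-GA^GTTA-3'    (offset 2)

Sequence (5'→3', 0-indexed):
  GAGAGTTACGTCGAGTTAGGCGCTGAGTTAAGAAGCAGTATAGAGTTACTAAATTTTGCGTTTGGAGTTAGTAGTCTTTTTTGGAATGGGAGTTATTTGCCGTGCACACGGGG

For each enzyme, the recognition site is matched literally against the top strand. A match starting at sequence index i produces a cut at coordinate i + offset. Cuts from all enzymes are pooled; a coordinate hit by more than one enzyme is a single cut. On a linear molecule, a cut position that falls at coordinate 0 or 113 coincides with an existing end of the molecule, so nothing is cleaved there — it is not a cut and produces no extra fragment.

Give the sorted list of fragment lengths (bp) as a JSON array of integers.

[2,4,6,8,8,10,12,14,14,17,18]

Scan for sites:
  DwuX TTTG/4: at [54, 60, 79, 95] ⇒ [58, 64, 83, 99]
  GruVI GAGTTA/2: at [2, 12, 24, 42, 64, 89] ⇒ [4, 14, 26, 44, 66, 91]

Pooled cuts: [4, 14, 26, 44, 58, 64, 66, 83, 91, 99]

Fragment lengths:
  [0,4): 4 bp
  [4,14): 10 bp
  [14,26): 12 bp
  [26,44): 18 bp
  [44,58): 14 bp
  [58,64): 6 bp
  [64,66): 2 bp
  [66,83): 17 bp
  [83,91): 8 bp
  [91,99): 8 bp
  [99,113): 14 bp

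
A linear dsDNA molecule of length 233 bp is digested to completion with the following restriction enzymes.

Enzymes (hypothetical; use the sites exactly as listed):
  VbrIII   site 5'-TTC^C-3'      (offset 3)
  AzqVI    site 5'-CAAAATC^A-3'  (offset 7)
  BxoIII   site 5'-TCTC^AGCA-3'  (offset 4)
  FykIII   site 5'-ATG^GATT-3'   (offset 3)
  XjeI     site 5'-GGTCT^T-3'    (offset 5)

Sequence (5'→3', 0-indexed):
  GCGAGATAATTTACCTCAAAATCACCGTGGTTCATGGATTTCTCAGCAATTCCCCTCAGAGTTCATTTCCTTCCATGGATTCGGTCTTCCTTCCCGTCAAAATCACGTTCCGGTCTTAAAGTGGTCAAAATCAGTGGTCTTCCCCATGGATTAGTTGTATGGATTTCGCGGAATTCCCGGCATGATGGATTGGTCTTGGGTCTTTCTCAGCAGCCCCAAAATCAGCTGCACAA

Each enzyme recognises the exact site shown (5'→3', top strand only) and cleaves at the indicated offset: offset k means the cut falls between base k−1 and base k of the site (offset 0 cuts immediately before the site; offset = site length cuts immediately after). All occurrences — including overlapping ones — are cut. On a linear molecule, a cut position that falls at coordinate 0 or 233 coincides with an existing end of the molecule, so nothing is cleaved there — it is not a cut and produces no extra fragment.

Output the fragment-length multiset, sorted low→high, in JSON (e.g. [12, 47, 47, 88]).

Site scan:
  VbrIII TTCC/3: at [49, 66, 70, 86, 90, 107, 139, 173] ⇒ [52, 69, 73, 89, 93, 110, 142, 176]
  AzqVI CAAAATCA/7: at [16, 97, 125, 216] ⇒ [23, 104, 132, 223]
  BxoIII TCTCAGCA/4: at [40, 204] ⇒ [44, 208]
  FykIII ATGGATT/3: at [33, 74, 145, 158, 184] ⇒ [36, 77, 148, 161, 187]
  XjeI GGTCTT/5: at [82, 111, 135, 191, 198] ⇒ [87, 116, 140, 196, 203]

Pooled cuts: [23, 36, 44, 52, 69, 73, 77, 87, 89, 93, 104, 110, 116, 132, 140, 142, 148, 161, 176, 187, 196, 203, 208, 223]

Fragment lengths:
  [0,23): 23 bp
  [23,36): 13 bp
  [36,44): 8 bp
  [44,52): 8 bp
  [52,69): 17 bp
  [69,73): 4 bp
  [73,77): 4 bp
  [77,87): 10 bp
  [87,89): 2 bp
  [89,93): 4 bp
  [93,104): 11 bp
  [104,110): 6 bp
  [110,116): 6 bp
  [116,132): 16 bp
  [132,140): 8 bp
  [140,142): 2 bp
  [142,148): 6 bp
  [148,161): 13 bp
  [161,176): 15 bp
  [176,187): 11 bp
  [187,196): 9 bp
  [196,203): 7 bp
  [203,208): 5 bp
  [208,223): 15 bp
  [223,233): 10 bp

[2,2,4,4,4,5,6,6,6,7,8,8,8,9,10,10,11,11,13,13,15,15,16,17,23]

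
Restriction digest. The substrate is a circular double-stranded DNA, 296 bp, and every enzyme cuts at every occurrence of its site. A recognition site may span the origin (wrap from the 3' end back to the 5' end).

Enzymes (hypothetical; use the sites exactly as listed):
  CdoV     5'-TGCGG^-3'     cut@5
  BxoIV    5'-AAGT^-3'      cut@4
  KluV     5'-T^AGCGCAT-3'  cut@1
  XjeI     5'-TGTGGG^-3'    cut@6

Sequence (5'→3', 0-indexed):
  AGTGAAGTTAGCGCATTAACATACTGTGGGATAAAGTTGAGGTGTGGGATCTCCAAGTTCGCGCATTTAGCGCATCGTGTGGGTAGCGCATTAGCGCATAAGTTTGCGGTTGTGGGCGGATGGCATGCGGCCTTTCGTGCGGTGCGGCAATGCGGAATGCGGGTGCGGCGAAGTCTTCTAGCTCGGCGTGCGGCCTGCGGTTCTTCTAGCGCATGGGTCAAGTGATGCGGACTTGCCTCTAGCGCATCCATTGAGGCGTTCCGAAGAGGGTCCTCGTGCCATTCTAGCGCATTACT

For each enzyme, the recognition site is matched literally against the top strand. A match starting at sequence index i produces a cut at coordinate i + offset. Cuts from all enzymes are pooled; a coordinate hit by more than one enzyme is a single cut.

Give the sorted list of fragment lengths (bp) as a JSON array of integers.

Scan for sites:
  CdoV TGCGG/5: at [104, 125, 137, 142, 150, 157, 163, 188, 195, 225] ⇒ [109, 130, 142, 147, 155, 162, 168, 193, 200, 230]
  BxoIV AAGT/4: at [4, 33, 54, 99, 170, 219] ⇒ [8, 37, 58, 103, 174, 223]
  KluV TAGCGCAT/1: at [8, 67, 83, 91, 206, 239, 284] ⇒ [9, 68, 84, 92, 207, 240, 285]
  XjeI TGTGGG/6: at [24, 42, 77, 110] ⇒ [30, 48, 83, 116]

Pooled cuts: [8, 9, 30, 37, 48, 58, 68, 83, 84, 92, 103, 109, 116, 130, 142, 147, 155, 162, 168, 174, 193, 200, 207, 223, 230, 240, 285]

Fragment lengths:
  8→9: 1 bp
  9→30: 21 bp
  30→37: 7 bp
  37→48: 11 bp
  48→58: 10 bp
  58→68: 10 bp
  68→83: 15 bp
  83→84: 1 bp
  84→92: 8 bp
  92→103: 11 bp
  103→109: 6 bp
  109→116: 7 bp
  116→130: 14 bp
  130→142: 12 bp
  142→147: 5 bp
  147→155: 8 bp
  155→162: 7 bp
  162→168: 6 bp
  168→174: 6 bp
  174→193: 19 bp
  193→200: 7 bp
  200→207: 7 bp
  207→223: 16 bp
  223→230: 7 bp
  230→240: 10 bp
  240→285: 45 bp
  285→8 (wrap): 296-285+8 = 19 bp

[1,1,5,6,6,6,7,7,7,7,7,7,8,8,10,10,10,11,11,12,14,15,16,19,19,21,45]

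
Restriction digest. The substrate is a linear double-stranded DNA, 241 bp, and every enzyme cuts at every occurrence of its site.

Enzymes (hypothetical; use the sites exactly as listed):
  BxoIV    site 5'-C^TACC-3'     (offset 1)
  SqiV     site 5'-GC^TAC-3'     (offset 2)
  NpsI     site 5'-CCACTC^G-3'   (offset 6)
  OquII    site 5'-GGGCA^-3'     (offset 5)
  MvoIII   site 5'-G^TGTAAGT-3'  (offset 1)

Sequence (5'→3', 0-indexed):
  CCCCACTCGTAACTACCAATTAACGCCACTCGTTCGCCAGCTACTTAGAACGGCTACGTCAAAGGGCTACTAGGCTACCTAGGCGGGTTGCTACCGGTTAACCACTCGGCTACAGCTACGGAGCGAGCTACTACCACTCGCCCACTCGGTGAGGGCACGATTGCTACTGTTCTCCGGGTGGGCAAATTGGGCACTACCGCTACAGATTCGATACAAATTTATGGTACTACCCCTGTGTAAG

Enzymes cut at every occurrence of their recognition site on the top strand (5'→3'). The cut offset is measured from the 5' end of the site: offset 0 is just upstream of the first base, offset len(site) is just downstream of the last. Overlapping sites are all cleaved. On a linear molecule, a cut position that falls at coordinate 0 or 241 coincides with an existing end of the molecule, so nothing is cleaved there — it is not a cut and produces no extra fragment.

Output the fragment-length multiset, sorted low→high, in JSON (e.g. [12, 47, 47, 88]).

[1,3,3,5,6,6,7,8,8,8,8,9,10,10,12,13,13,14,16,16,18,20,27]

Per-enzyme occurrences:
  BxoIV (CTACC, off=1): starts [12, 74, 90, 130, 193, 226] → cuts [13, 75, 91, 131, 194, 227]
  SqiV (GCTAC, off=2): starts [39, 52, 65, 73, 89, 108, 114, 126, 162, 198] → cuts [41, 54, 67, 75, 91, 110, 116, 128, 164, 200]
  NpsI (CCACTCG, off=6): starts [2, 25, 101, 133, 141] → cuts [8, 31, 107, 139, 147]
  OquII (GGGCA, off=5): starts [152, 179, 188] → cuts [157, 184, 193]
  MvoIII (GTGTAAGT, off=1): no sites

All cut coordinates (distinct, sorted): [8, 13, 31, 41, 54, 67, 75, 91, 107, 110, 116, 128, 131, 139, 147, 157, 164, 184, 193, 194, 200, 227]

Fragments:
  [0,8): 8 bp
  [8,13): 5 bp
  [13,31): 18 bp
  [31,41): 10 bp
  [41,54): 13 bp
  [54,67): 13 bp
  [67,75): 8 bp
  [75,91): 16 bp
  [91,107): 16 bp
  [107,110): 3 bp
  [110,116): 6 bp
  [116,128): 12 bp
  [128,131): 3 bp
  [131,139): 8 bp
  [139,147): 8 bp
  [147,157): 10 bp
  [157,164): 7 bp
  [164,184): 20 bp
  [184,193): 9 bp
  [193,194): 1 bp
  [194,200): 6 bp
  [200,227): 27 bp
  [227,241): 14 bp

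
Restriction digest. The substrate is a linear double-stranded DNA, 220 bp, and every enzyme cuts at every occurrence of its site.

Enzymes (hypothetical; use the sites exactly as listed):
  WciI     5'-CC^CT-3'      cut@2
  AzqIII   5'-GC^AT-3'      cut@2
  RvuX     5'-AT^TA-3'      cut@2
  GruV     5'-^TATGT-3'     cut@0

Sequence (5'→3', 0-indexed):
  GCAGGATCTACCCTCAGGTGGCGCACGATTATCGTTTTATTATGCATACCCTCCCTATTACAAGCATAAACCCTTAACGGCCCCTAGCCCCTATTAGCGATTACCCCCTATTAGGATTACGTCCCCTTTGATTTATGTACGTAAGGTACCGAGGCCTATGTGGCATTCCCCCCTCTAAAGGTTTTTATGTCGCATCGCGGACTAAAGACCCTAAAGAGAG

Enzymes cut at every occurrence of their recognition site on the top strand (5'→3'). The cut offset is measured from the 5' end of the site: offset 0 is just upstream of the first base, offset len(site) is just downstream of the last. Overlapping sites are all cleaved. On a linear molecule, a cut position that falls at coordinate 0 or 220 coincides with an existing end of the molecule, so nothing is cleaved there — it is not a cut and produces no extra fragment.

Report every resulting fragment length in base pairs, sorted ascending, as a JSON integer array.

[4,4,4,4,5,5,6,6,7,7,7,7,8,8,8,8,8,10,11,11,12,13,17,17,23]

Site scan:
  WciI CCCT/2: at [10, 48, 52, 70, 81, 88, 105, 123, 170, 208] ⇒ [12, 50, 54, 72, 83, 90, 107, 125, 172, 210]
  AzqIII GCAT/2: at [43, 63, 162, 191] ⇒ [45, 65, 164, 193]
  RvuX ATTA/2: at [27, 38, 56, 92, 99, 109, 115] ⇒ [29, 40, 58, 94, 101, 111, 117]
  GruV TATGT/0: at [133, 156, 185] ⇒ [133, 156, 185]

All cut coordinates (distinct, sorted): [12, 29, 40, 45, 50, 54, 58, 65, 72, 83, 90, 94, 101, 107, 111, 117, 125, 133, 156, 164, 172, 185, 193, 210]

Fragment lengths:
  [0,12): 12 bp
  [12,29): 17 bp
  [29,40): 11 bp
  [40,45): 5 bp
  [45,50): 5 bp
  [50,54): 4 bp
  [54,58): 4 bp
  [58,65): 7 bp
  [65,72): 7 bp
  [72,83): 11 bp
  [83,90): 7 bp
  [90,94): 4 bp
  [94,101): 7 bp
  [101,107): 6 bp
  [107,111): 4 bp
  [111,117): 6 bp
  [117,125): 8 bp
  [125,133): 8 bp
  [133,156): 23 bp
  [156,164): 8 bp
  [164,172): 8 bp
  [172,185): 13 bp
  [185,193): 8 bp
  [193,210): 17 bp
  [210,220): 10 bp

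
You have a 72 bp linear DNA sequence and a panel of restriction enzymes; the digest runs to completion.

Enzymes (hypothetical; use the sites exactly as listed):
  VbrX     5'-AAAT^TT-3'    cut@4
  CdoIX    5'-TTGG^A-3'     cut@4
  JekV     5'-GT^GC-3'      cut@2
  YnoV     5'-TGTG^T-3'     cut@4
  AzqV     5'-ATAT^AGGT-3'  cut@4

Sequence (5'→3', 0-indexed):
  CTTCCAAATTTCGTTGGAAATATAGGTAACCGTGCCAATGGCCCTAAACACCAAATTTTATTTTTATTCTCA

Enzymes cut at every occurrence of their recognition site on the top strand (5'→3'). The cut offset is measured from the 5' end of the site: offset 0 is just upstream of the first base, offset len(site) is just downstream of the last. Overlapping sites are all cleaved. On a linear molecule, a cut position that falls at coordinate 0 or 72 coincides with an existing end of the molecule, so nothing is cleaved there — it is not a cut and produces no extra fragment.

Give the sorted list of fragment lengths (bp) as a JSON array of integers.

[6,8,9,10,16,23]

Scan for sites:
  VbrX (AAATTT, off=4): starts [5, 52] → cuts [9, 56]
  CdoIX (TTGGA, off=4): starts [13] → cuts [17]
  JekV (GTGC, off=2): starts [31] → cuts [33]
  YnoV (TGTGT, off=4): no sites
  AzqV (ATATAGGT, off=4): starts [19] → cuts [23]

Pooled cuts: [9, 17, 23, 33, 56]

Fragments:
  [0,9): 9 bp
  [9,17): 8 bp
  [17,23): 6 bp
  [23,33): 10 bp
  [33,56): 23 bp
  [56,72): 16 bp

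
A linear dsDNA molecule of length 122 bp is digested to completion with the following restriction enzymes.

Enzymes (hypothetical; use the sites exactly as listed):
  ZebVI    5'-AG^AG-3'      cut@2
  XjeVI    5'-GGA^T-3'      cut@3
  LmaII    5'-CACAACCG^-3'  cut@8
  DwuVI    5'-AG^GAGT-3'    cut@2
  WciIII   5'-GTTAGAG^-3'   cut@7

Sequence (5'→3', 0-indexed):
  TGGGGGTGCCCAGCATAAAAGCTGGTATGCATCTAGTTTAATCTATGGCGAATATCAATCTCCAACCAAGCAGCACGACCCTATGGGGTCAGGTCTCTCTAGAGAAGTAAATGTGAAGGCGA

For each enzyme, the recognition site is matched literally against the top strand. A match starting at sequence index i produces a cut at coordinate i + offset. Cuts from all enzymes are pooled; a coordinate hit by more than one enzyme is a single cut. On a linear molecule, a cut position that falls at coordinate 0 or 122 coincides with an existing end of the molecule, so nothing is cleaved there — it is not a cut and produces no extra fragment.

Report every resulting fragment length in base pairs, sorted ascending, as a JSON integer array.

[20,102]

Scan for sites:
  ZebVI (AGAG, off=2): starts [100] → cuts [102]
  XjeVI (GGAT, off=3): no sites
  LmaII (CACAACCG, off=8): no sites
  DwuVI (AGGAGT, off=2): no sites
  WciIII (GTTAGAG, off=7): no sites

Pooled cuts: [102]

Fragment lengths:
  [0,102): 102 bp
  [102,122): 20 bp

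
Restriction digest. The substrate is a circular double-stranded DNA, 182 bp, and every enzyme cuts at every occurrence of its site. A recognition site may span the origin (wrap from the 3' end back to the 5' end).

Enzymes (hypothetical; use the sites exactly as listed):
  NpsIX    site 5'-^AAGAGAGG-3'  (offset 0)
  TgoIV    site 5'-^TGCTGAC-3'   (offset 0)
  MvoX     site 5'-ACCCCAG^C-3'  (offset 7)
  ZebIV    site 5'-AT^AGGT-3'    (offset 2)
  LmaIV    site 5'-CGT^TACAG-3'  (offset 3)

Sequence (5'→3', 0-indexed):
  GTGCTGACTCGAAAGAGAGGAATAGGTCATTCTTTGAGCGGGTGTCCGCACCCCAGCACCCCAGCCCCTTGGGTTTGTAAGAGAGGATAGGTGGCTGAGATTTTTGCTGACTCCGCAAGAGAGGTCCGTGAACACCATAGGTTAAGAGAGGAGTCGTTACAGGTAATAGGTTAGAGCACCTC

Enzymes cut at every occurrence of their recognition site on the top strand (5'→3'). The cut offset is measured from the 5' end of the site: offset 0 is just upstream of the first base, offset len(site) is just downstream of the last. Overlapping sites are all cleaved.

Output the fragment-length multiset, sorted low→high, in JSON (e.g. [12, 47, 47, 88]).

[5,8,10,10,11,11,12,14,14,16,16,22,33]

Scan for sites:
  NpsIX AAGAGAGG/0: at [12, 78, 116, 143] ⇒ [12, 78, 116, 143]
  TgoIV TGCTGAC/0: at [1, 104] ⇒ [1, 104]
  MvoX ACCCCAGC/7: at [49, 57] ⇒ [56, 64]
  ZebIV ATAGGT/2: at [21, 86, 136, 165] ⇒ [23, 88, 138, 167]
  LmaIV CGTTACAG/3: at [154] ⇒ [157]

Pooled cuts: [1, 12, 23, 56, 64, 78, 88, 104, 116, 138, 143, 157, 167]

Fragments:
  1→12: 11 bp
  12→23: 11 bp
  23→56: 33 bp
  56→64: 8 bp
  64→78: 14 bp
  78→88: 10 bp
  88→104: 16 bp
  104→116: 12 bp
  116→138: 22 bp
  138→143: 5 bp
  143→157: 14 bp
  157→167: 10 bp
  167→1 (wrap): 182-167+1 = 16 bp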